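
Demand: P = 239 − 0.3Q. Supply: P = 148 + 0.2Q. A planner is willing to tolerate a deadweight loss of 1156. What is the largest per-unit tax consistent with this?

34

Competitive equilibrium: 239 − 0.3Q = 148 + 0.2Q → Q* = 182, P* = 184.4.
A tax t gives ΔQ = t/0.5 and wedge t, so DWL = t²/1.
t²/1 = 1156 → t² = 1156 → t = 34.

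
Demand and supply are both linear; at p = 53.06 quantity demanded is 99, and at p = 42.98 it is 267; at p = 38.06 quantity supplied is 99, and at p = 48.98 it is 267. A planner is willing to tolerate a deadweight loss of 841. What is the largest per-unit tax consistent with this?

14.5

Demand slope = (42.98 − 53.06)/(267 − 99) = −0.06, so p = 59 − 0.06q.
Supply slope = (48.98 − 38.06)/(267 − 99) = 0.065, so p = 31.625 + 0.065q.
Competitive equilibrium: 59 − 0.06q = 31.625 + 0.065q → q* = 219, p* = 45.86.
A tax t gives Δq = t/0.125 and wedge t, so DWL = t²/0.25.
t²/0.25 = 841 → t² = 210.25 → t = 14.5.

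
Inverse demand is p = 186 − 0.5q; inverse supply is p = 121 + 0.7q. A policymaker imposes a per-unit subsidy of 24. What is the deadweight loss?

Competitive equilibrium: 186 − 0.5q = 121 + 0.7q → q* = 54.1667, p* = 158.9167.
The subsidy lowers effective supply by 24: p = 97 + 0.7q.
New quantity: 186 − 0.5q = 97 + 0.7q → q' = 74.1667.
Overproduction Δq = 74.1667 − 54.1667 = 20; wedge = subsidy = 24.
The triangle = ½ × 20 × 24 = 240.

240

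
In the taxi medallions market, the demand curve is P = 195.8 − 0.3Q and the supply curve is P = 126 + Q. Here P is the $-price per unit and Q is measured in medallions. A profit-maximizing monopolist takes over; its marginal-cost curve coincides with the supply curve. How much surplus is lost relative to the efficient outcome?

$65.88

Competitive equilibrium: 195.8 − 0.3Q = 126 + Q → Q* = 53.6923, P* = 179.6923.
Marginal revenue: MR = 195.8 − 0.6Q. Set MR = MC: 195.8 − 0.6Q = 126 + Q → Q_m = 43.625.
Price P_m = 195.8 − 0.3·43.625 = 182.7125; MC(Q_m) = 126 + 1·43.625 = 169.625.
Competitive Q* = 53.6923, so ΔQ = 10.0673; wedge = 182.7125 − 169.625 = 13.0875.
DWL = ½ × 10.0673 × 13.0875 = $65.88.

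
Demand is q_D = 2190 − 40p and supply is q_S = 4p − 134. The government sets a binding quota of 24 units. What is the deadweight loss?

In inverse form: demand p = 54.75 − 0.025q, supply p = 33.5 + 0.25q.
Competitive equilibrium: 54.75 − 0.025q = 33.5 + 0.25q → q* = 77.2727, p* = 52.8182.
At q = 24: demand price = 54.75 − 0.025·24 = 54.15; supply price = 33.5 + 0.25·24 = 39.5.
Δq = 77.2727 − 24 = 53.2727; wedge = 54.15 − 39.5 = 14.65.
DWL = ½ × 53.2727 × 14.65 = 390.22.

390.22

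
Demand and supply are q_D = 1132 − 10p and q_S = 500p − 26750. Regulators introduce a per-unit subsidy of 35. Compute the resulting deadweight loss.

6004.90

In inverse form: demand p = 113.2 − 0.1q, supply p = 53.5 + 0.002q.
Competitive equilibrium: 113.2 − 0.1q = 53.5 + 0.002q → q* = 585.2941, p* = 54.6706.
The subsidy lowers effective supply by 35: p = 18.5 + 0.002q.
New quantity: 113.2 − 0.1q = 18.5 + 0.002q → q' = 928.4314.
Overproduction Δq = 928.4314 − 585.2941 = 343.1373; wedge = subsidy = 35.
Welfare loss = ½ × 343.1373 × 35 = 6004.90.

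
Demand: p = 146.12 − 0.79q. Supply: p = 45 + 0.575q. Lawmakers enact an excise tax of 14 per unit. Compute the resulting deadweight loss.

Competitive equilibrium: 146.12 − 0.79q = 45 + 0.575q → q* = 74.0806, p* = 87.5963.
With the tax, the buyer price exceeds the seller price by 14: (146.12 − 0.79q) − (45 + 0.575q) = 14 → q' = 63.8242.
Δq = 74.0806 − 63.8242 = 10.2564; the wedge equals the tax, 14.
DWL = ½ × 10.2564 × 14 = 71.79.

71.79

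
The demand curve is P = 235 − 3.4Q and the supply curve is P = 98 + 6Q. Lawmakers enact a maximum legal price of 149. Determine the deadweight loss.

Competitive equilibrium: 235 − 3.4Q = 98 + 6Q → Q* = 14.5745, P* = 185.4468.
At the ceiling P = 149, quantity supplied = (149 − 98)/6 = 8.5.
Willingness to pay at Q' = 8.5: 235 − 3.4·8.5 = 206.1.
ΔQ = 14.5745 − 8.5 = 6.0745; wedge = 206.1 − 149 = 57.1.
Welfare loss = ½ × 6.0745 × 57.1 = 173.43.

173.43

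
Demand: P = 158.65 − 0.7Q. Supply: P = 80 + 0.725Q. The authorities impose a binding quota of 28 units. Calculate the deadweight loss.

Competitive equilibrium: 158.65 − 0.7Q = 80 + 0.725Q → Q* = 55.193, P* = 120.0149.
At Q = 28: demand price = 158.65 − 0.7·28 = 139.05; supply price = 80 + 0.725·28 = 100.3.
ΔQ = 55.193 − 28 = 27.193; wedge = 139.05 − 100.3 = 38.75.
The triangle = ½ × 27.193 × 38.75 = 526.86.

526.86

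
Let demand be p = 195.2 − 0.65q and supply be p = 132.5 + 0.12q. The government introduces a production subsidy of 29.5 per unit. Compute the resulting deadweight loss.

Competitive equilibrium: 195.2 − 0.65q = 132.5 + 0.12q → q* = 81.4286, p* = 142.2714.
The subsidy lowers effective supply by 29.5: p = 103 + 0.12q.
New quantity: 195.2 − 0.65q = 103 + 0.12q → q' = 119.7403.
Overproduction Δq = 119.7403 − 81.4286 = 38.3117; wedge = subsidy = 29.5.
Deadweight loss = ½ × 38.3117 × 29.5 = 565.10.

565.10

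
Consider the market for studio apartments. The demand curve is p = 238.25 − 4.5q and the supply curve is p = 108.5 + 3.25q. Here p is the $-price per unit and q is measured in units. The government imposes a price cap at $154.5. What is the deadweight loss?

$25.96

Competitive equilibrium: 238.25 − 4.5q = 108.5 + 3.25q → q* = 16.7419, p* = 162.9113.
At the ceiling p = 154.5, quantity supplied = (154.5 − 108.5)/3.25 = 14.1538.
Willingness to pay at q' = 14.1538: 238.25 − 4.5·14.1538 = 174.5579.
Δq = 16.7419 − 14.1538 = 2.5881; wedge = 174.5579 − 154.5 = 20.0579.
Deadweight loss = ½ × 2.5881 × 20.0579 = $25.96.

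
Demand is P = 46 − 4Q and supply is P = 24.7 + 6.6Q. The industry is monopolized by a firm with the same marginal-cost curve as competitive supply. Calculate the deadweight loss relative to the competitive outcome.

Competitive equilibrium: 46 − 4Q = 24.7 + 6.6Q → Q* = 2.0094, P* = 37.9623.
Marginal revenue: MR = 46 − 8Q. Set MR = MC: 46 − 8Q = 24.7 + 6.6Q → Q_m = 1.4589.
Price P_m = 46 − 4·1.4589 = 40.1644; MC(Q_m) = 24.7 + 6.6·1.4589 = 34.3287.
Competitive Q* = 2.0094, so ΔQ = 0.5505; wedge = 40.1644 − 34.3287 = 5.8357.
Welfare loss = ½ × 0.5505 × 5.8357 = 1.61.

1.61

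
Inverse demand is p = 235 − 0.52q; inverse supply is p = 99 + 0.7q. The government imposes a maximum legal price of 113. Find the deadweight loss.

Competitive equilibrium: 235 − 0.52q = 99 + 0.7q → q* = 111.4754, p* = 177.0328.
At the ceiling p = 113, quantity supplied = (113 − 99)/0.7 = 20.
Willingness to pay at q' = 20: 235 − 0.52·20 = 224.6.
Δq = 111.4754 − 20 = 91.4754; wedge = 224.6 − 113 = 111.6.
Welfare loss = ½ × 91.4754 × 111.6 = 5104.33.

5104.33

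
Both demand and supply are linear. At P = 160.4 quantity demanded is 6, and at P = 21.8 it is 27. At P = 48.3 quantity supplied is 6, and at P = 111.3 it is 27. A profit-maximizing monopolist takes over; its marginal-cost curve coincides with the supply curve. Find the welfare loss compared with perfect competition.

248.95

Demand slope = (21.8 − 160.4)/(27 − 6) = −6.6, so P = 200 − 6.6Q.
Supply slope = (111.3 − 48.3)/(27 − 6) = 3, so P = 30.3 + 3Q.
Competitive equilibrium: 200 − 6.6Q = 30.3 + 3Q → Q* = 17.67708, P* = 83.33125.
Marginal revenue: MR = 200 − 13.2Q. Set MR = MC: 200 − 13.2Q = 30.3 + 3Q → Q_m = 10.47531.
Price P_m = 200 − 6.6·10.47531 = 130.86295; MC(Q_m) = 30.3 + 3·10.47531 = 61.72593.
Competitive Q* = 17.67708, so ΔQ = 7.20177; wedge = 130.86295 − 61.72593 = 69.13702.
DWL = ½ × 7.20177 × 69.13702 = 248.95.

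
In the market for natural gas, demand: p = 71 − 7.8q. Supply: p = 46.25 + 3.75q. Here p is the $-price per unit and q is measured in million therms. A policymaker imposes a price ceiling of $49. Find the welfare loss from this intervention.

$11.47 million

Competitive equilibrium: 71 − 7.8q = 46.25 + 3.75q → q* = 2.1429, p* = 54.2857.
At the ceiling p = 49, quantity supplied = (49 − 46.25)/3.75 = 0.7333.
Willingness to pay at q' = 0.7333: 71 − 7.8·0.7333 = 65.2803.
Δq = 2.1429 − 0.7333 = 1.4096; wedge = 65.2803 − 49 = 16.2803.
Deadweight loss = ½ × 1.4096 × 16.2803 = $11.47 million.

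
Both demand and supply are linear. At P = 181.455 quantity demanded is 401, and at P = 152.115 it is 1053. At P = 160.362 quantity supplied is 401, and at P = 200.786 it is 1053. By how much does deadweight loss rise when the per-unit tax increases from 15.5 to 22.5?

Demand slope = (152.115 − 181.455)/(1053 − 401) = −0.045, so P = 199.5 − 0.045Q.
Supply slope = (200.786 − 160.362)/(1053 − 401) = 0.062, so P = 135.5 + 0.062Q.
Competitive equilibrium: 199.5 − 0.045Q = 135.5 + 0.062Q → Q* = 598.1308, P* = 172.5841.
For a per-unit tax t: ΔQ = t/0.107, so DWL = ½·t·(t/0.107) = t²/0.214.
At t = 15.5: DWL = 1122.664. At t = 22.5: DWL = 2365.654.
Increase = 2365.654 − 1122.664 = 1242.99.

1242.99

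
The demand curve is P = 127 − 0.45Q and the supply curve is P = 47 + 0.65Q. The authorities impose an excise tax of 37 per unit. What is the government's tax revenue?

1446.36

Competitive equilibrium: 127 − 0.45Q = 47 + 0.65Q → Q* = 72.7273, P* = 94.2727.
With the tax, the buyer price exceeds the seller price by 37: (127 − 0.45Q) − (47 + 0.65Q) = 37 → Q' = 39.0909.
Tax revenue = 37 × 39.0909 = 1446.36.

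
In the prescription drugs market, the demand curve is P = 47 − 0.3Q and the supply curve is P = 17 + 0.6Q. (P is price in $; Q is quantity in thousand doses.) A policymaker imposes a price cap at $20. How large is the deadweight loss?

Competitive equilibrium: 47 − 0.3Q = 17 + 0.6Q → Q* = 33.3333, P* = 37.
At the ceiling P = 20, quantity supplied = (20 − 17)/0.6 = 5.
Willingness to pay at Q' = 5: 47 − 0.3·5 = 45.5.
ΔQ = 33.3333 − 5 = 28.3333; wedge = 45.5 − 20 = 25.5.
Deadweight loss = ½ × 28.3333 × 25.5 = $361.25 thousand.

$361.25 thousand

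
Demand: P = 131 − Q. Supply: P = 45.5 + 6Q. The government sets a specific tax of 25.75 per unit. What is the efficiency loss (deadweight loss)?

Competitive equilibrium: 131 − Q = 45.5 + 6Q → Q* = 12.2143, P* = 118.7857.
With the tax, the buyer price exceeds the seller price by 25.75: (131 − Q) − (45.5 + 6Q) = 25.75 → Q' = 8.5357.
ΔQ = 12.2143 − 8.5357 = 3.6786; the wedge equals the tax, 25.75.
Welfare loss = ½ × 3.6786 × 25.75 = 47.36.

47.36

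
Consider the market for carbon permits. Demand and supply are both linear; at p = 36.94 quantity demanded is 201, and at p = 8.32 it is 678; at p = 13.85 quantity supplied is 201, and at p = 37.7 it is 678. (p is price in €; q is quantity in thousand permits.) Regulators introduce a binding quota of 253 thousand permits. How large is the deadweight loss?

€1371.44 thousand

Demand slope = (8.32 − 36.94)/(678 − 201) = −0.06, so p = 49 − 0.06q.
Supply slope = (37.7 − 13.85)/(678 − 201) = 0.05, so p = 3.8 + 0.05q.
Competitive equilibrium: 49 − 0.06q = 3.8 + 0.05q → q* = 410.9091, p* = 24.3455.
At q = 253: demand price = 49 − 0.06·253 = 33.82; supply price = 3.8 + 0.05·253 = 16.45.
Δq = 410.9091 − 253 = 157.9091; wedge = 33.82 − 16.45 = 17.37.
Welfare loss = ½ × 157.9091 × 17.37 = €1371.44 thousand.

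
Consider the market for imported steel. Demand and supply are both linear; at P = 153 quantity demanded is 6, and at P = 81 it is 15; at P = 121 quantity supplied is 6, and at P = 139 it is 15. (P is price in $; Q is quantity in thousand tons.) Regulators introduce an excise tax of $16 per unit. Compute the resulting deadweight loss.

$12.80 thousand

Demand slope = (81 − 153)/(15 − 6) = −8, so P = 201 − 8Q.
Supply slope = (139 − 121)/(15 − 6) = 2, so P = 109 + 2Q.
Competitive equilibrium: 201 − 8Q = 109 + 2Q → Q* = 9.2, P* = 127.4.
With the tax, the buyer price exceeds the seller price by 16: (201 − 8Q) − (109 + 2Q) = 16 → Q' = 7.6.
ΔQ = 9.2 − 7.6 = 1.6; the wedge equals the tax, 16.
Welfare loss = ½ × 1.6 × 16 = $12.80 thousand.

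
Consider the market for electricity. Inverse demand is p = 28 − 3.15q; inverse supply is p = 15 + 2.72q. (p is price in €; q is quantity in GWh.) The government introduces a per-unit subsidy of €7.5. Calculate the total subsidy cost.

€26.19

Competitive equilibrium: 28 − 3.15q = 15 + 2.72q → q* = 2.2147, p* = 21.0239.
The subsidy lowers effective supply by 7.5: p = 7.5 + 2.72q.
New quantity: 28 − 3.15q = 7.5 + 2.72q → q' = 3.4923.
Total subsidy cost = 7.5 × 3.4923 = €26.19.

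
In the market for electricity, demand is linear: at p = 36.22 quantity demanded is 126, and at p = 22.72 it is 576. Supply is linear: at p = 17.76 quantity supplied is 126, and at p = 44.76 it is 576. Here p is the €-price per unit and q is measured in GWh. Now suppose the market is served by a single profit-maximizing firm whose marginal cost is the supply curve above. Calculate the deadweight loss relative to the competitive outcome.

Demand slope = (22.72 − 36.22)/(576 − 126) = −0.03, so p = 40 − 0.03q.
Supply slope = (44.76 − 17.76)/(576 − 126) = 0.06, so p = 10.2 + 0.06q.
Competitive equilibrium: 40 − 0.03q = 10.2 + 0.06q → q* = 331.1111, p* = 30.0667.
Marginal revenue: MR = 40 − 0.06q. Set MR = MC: 40 − 0.06q = 10.2 + 0.06q → q_m = 248.3333.
Price p_m = 40 − 0.03·248.3333 = 32.55; MC(q_m) = 10.2 + 0.06·248.3333 = 25.1.
Competitive q* = 331.1111, so Δq = 82.7778; wedge = 32.55 − 25.1 = 7.45.
Welfare loss = ½ × 82.7778 × 7.45 = €308.35.

€308.35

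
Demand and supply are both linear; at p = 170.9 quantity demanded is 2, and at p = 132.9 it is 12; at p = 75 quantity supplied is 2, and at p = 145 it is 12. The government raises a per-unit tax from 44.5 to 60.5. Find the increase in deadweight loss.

77.78

Demand slope = (132.9 − 170.9)/(12 − 2) = −3.8, so p = 178.5 − 3.8q.
Supply slope = (145 − 75)/(12 − 2) = 7, so p = 61 + 7q.
Competitive equilibrium: 178.5 − 3.8q = 61 + 7q → q* = 10.8796, p* = 137.1574.
For a per-unit tax t: Δq = t/10.8, so DWL = ½·t·(t/10.8) = t²/21.6.
At t = 44.5: DWL = 91.678. At t = 60.5: DWL = 169.456.
Increase = 169.456 − 91.678 = 77.78.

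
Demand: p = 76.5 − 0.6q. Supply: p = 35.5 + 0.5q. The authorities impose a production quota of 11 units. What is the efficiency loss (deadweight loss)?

Competitive equilibrium: 76.5 − 0.6q = 35.5 + 0.5q → q* = 37.2727, p* = 54.1364.
At q = 11: demand price = 76.5 − 0.6·11 = 69.9; supply price = 35.5 + 0.5·11 = 41.
Δq = 37.2727 − 11 = 26.2727; wedge = 69.9 − 41 = 28.9.
The triangle = ½ × 26.2727 × 28.9 = 379.64.

379.64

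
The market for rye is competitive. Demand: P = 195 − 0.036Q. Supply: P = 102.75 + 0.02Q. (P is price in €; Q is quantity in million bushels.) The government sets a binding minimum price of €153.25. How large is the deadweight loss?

€6657.08 million

Competitive equilibrium: 195 − 0.036Q = 102.75 + 0.02Q → Q* = 1647.32143, P* = 135.69643.
At the floor P = 153.25, quantity demanded = (195 − 153.25)/0.036 = 1159.72222.
Sellers' marginal cost at Q' = 1159.72222: 102.75 + 0.02·1159.72222 = 125.94444.
ΔQ = 1647.32143 − 1159.72222 = 487.59921; wedge = 153.25 − 125.94444 = 27.30556.
Deadweight loss = ½ × 487.59921 × 27.30556 = €6657.08 million.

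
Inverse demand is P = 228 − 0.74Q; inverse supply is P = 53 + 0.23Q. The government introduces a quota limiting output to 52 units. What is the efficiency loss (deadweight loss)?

7997.52

Competitive equilibrium: 228 − 0.74Q = 53 + 0.23Q → Q* = 180.4124, P* = 94.4948.
At Q = 52: demand price = 228 − 0.74·52 = 189.52; supply price = 53 + 0.23·52 = 64.96.
ΔQ = 180.4124 − 52 = 128.4124; wedge = 189.52 − 64.96 = 124.56.
The triangle = ½ × 128.4124 × 124.56 = 7997.52.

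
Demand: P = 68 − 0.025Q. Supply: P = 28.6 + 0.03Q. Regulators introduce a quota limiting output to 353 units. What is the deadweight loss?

3630.91

Competitive equilibrium: 68 − 0.025Q = 28.6 + 0.03Q → Q* = 716.3636, P* = 50.0909.
At Q = 353: demand price = 68 − 0.025·353 = 59.175; supply price = 28.6 + 0.03·353 = 39.19.
ΔQ = 716.3636 − 353 = 363.3636; wedge = 59.175 − 39.19 = 19.985.
The triangle = ½ × 363.3636 × 19.985 = 3630.91.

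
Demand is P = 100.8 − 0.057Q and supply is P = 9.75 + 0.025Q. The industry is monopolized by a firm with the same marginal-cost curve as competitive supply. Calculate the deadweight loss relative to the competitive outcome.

8500.34

Competitive equilibrium: 100.8 − 0.057Q = 9.75 + 0.025Q → Q* = 1110.36585, P* = 37.50915.
Marginal revenue: MR = 100.8 − 0.114Q. Set MR = MC: 100.8 − 0.114Q = 9.75 + 0.025Q → Q_m = 655.03597.
Price P_m = 100.8 − 0.057·655.03597 = 63.46295; MC(Q_m) = 9.75 + 0.025·655.03597 = 26.1259.
Competitive Q* = 1110.36585, so ΔQ = 455.32988; wedge = 63.46295 − 26.1259 = 37.33705.
The triangle = ½ × 455.32988 × 37.33705 = 8500.34.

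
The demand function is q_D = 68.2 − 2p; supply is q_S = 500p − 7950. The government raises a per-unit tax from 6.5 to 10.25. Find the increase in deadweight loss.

62.56

In inverse form: demand p = 34.1 − 0.5q, supply p = 15.9 + 0.002q.
Competitive equilibrium: 34.1 − 0.5q = 15.9 + 0.002q → q* = 36.255, p* = 15.9725.
For a per-unit tax t: Δq = t/0.502, so DWL = ½·t·(t/0.502) = t²/1.004.
At t = 6.5: DWL = 42.082. At t = 10.25: DWL = 104.644.
Increase = 104.644 − 42.082 = 62.56.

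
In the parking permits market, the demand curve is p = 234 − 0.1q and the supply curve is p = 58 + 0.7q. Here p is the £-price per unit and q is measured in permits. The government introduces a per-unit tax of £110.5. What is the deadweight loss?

£7631.41

Competitive equilibrium: 234 − 0.1q = 58 + 0.7q → q* = 220, p* = 212.
With the tax, the buyer price exceeds the seller price by 110.5: (234 − 0.1q) − (58 + 0.7q) = 110.5 → q' = 81.875.
Δq = 220 − 81.875 = 138.125; the wedge equals the tax, 110.5.
DWL = ½ × 138.125 × 110.5 = £7631.41.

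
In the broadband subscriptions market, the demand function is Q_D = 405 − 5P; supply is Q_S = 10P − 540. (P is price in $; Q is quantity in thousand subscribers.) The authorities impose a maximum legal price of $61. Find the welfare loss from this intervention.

In inverse form: demand P = 81 − 0.2Q, supply P = 54 + 0.1Q.
Competitive equilibrium: 81 − 0.2Q = 54 + 0.1Q → Q* = 90, P* = 63.
At the ceiling P = 61, quantity supplied = (61 − 54)/0.1 = 70.
Willingness to pay at Q' = 70: 81 − 0.2·70 = 67.
ΔQ = 90 − 70 = 20; wedge = 67 − 61 = 6.
DWL = ½ × 20 × 6 = $60 thousand.

$60 thousand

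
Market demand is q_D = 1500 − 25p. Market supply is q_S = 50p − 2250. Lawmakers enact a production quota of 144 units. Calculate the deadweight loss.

337.08

In inverse form: demand p = 60 − 0.04q, supply p = 45 + 0.02q.
Competitive equilibrium: 60 − 0.04q = 45 + 0.02q → q* = 250, p* = 50.
At q = 144: demand price = 60 − 0.04·144 = 54.24; supply price = 45 + 0.02·144 = 47.88.
Δq = 250 − 144 = 106; wedge = 54.24 − 47.88 = 6.36.
Welfare loss = ½ × 106 × 6.36 = 337.08.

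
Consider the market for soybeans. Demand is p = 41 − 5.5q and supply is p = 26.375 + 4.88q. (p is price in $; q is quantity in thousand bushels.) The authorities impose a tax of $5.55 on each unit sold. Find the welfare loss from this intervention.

Competitive equilibrium: 41 − 5.5q = 26.375 + 4.88q → q* = 1.409, p* = 33.2507.
With the tax, the buyer price exceeds the seller price by 5.55: (41 − 5.5q) − (26.375 + 4.88q) = 5.55 → q' = 0.8743.
Δq = 1.409 − 0.8743 = 0.5347; the wedge equals the tax, 5.55.
Deadweight loss = ½ × 0.5347 × 5.55 = $1.48 thousand.

$1.48 thousand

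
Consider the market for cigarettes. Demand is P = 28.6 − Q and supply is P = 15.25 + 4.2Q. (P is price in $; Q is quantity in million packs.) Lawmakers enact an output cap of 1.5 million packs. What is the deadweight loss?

$2.96 million

Competitive equilibrium: 28.6 − Q = 15.25 + 4.2Q → Q* = 2.5673, P* = 26.0327.
At Q = 1.5: demand price = 28.6 − 1·1.5 = 27.1; supply price = 15.25 + 4.2·1.5 = 21.55.
ΔQ = 2.5673 − 1.5 = 1.0673; wedge = 27.1 − 21.55 = 5.55.
Welfare loss = ½ × 1.0673 × 5.55 = $2.96 million.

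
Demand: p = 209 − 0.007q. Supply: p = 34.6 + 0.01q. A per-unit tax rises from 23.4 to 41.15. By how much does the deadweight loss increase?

33698.90

Competitive equilibrium: 209 − 0.007q = 34.6 + 0.01q → q* = 10258.8235, p* = 137.1882.
For a per-unit tax t: Δq = t/0.017, so DWL = ½·t·(t/0.017) = t²/0.034.
At t = 23.4: DWL = 16104.706. At t = 41.15: DWL = 49803.603.
Increase = 49803.603 − 16104.706 = 33698.90.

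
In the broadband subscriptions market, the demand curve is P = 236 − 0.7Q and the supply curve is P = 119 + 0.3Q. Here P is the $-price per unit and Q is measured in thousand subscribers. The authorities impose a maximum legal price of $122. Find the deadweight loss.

$5724.50 thousand

Competitive equilibrium: 236 − 0.7Q = 119 + 0.3Q → Q* = 117, P* = 154.1.
At the ceiling P = 122, quantity supplied = (122 − 119)/0.3 = 10.
Willingness to pay at Q' = 10: 236 − 0.7·10 = 229.
ΔQ = 117 − 10 = 107; wedge = 229 − 122 = 107.
Welfare loss = ½ × 107 × 107 = $5724.50 thousand.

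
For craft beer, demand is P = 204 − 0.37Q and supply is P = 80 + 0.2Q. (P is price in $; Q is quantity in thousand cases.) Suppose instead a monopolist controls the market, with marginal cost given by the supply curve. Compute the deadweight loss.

$2089.71 thousand

Competitive equilibrium: 204 − 0.37Q = 80 + 0.2Q → Q* = 217.5439, P* = 123.5088.
Marginal revenue: MR = 204 − 0.74Q. Set MR = MC: 204 − 0.74Q = 80 + 0.2Q → Q_m = 131.9149.
Price P_m = 204 − 0.37·131.9149 = 155.1915; MC(Q_m) = 80 + 0.2·131.9149 = 106.383.
Competitive Q* = 217.5439, so ΔQ = 85.629; wedge = 155.1915 − 106.383 = 48.8085.
Deadweight loss = ½ × 85.629 × 48.8085 = $2089.71 thousand.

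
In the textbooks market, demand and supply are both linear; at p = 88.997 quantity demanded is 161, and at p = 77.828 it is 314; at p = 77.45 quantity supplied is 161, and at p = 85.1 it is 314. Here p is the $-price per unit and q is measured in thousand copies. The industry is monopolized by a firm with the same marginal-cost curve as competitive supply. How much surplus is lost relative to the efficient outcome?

$554.21 thousand

Demand slope = (77.828 − 88.997)/(314 − 161) = −0.073, so p = 100.75 − 0.073q.
Supply slope = (85.1 − 77.45)/(314 − 161) = 0.05, so p = 69.4 + 0.05q.
Competitive equilibrium: 100.75 − 0.073q = 69.4 + 0.05q → q* = 254.87805, p* = 82.1439.
Marginal revenue: MR = 100.75 − 0.146q. Set MR = MC: 100.75 − 0.146q = 69.4 + 0.05q → q_m = 159.94898.
Price p_m = 100.75 − 0.073·159.94898 = 89.07372; MC(q_m) = 69.4 + 0.05·159.94898 = 77.39745.
Competitive q* = 254.87805, so Δq = 94.92907; wedge = 89.07372 − 77.39745 = 11.67627.
Welfare loss = ½ × 94.92907 × 11.67627 = $554.21 thousand.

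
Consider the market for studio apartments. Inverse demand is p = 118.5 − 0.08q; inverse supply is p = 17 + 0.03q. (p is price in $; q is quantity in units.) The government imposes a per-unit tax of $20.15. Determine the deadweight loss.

$1845.56

Competitive equilibrium: 118.5 − 0.08q = 17 + 0.03q → q* = 922.7273, p* = 44.6818.
With the tax, the buyer price exceeds the seller price by 20.15: (118.5 − 0.08q) − (17 + 0.03q) = 20.15 → q' = 739.5455.
Δq = 922.7273 − 739.5455 = 183.1818; the wedge equals the tax, 20.15.
The triangle = ½ × 183.1818 × 20.15 = $1845.56.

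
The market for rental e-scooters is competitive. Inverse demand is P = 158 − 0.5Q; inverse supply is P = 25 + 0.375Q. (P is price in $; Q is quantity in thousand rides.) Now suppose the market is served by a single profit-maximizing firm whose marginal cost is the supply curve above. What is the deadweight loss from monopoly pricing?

Competitive equilibrium: 158 − 0.5Q = 25 + 0.375Q → Q* = 152, P* = 82.
Marginal revenue: MR = 158 − Q. Set MR = MC: 158 − Q = 25 + 0.375Q → Q_m = 96.7273.
Price P_m = 158 − 0.5·96.7273 = 109.6364; MC(Q_m) = 25 + 0.375·96.7273 = 61.2727.
Competitive Q* = 152, so ΔQ = 55.2727; wedge = 109.6364 − 61.2727 = 48.3637.
Welfare loss = ½ × 55.2727 × 48.3637 = $1336.60 thousand.

$1336.60 thousand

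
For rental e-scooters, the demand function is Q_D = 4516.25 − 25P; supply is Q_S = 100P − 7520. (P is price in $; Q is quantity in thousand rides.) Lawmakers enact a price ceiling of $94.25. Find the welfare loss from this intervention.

In inverse form: demand P = 180.65 − 0.04Q, supply P = 75.2 + 0.01Q.
Competitive equilibrium: 180.65 − 0.04Q = 75.2 + 0.01Q → Q* = 2109, P* = 96.29.
At the ceiling P = 94.25, quantity supplied = (94.25 − 75.2)/0.01 = 1905.
Willingness to pay at Q' = 1905: 180.65 − 0.04·1905 = 104.45.
ΔQ = 2109 − 1905 = 204; wedge = 104.45 − 94.25 = 10.2.
The triangle = ½ × 204 × 10.2 = $1040.40 thousand.

$1040.40 thousand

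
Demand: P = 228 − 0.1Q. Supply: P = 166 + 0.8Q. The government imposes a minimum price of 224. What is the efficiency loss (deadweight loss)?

Competitive equilibrium: 228 − 0.1Q = 166 + 0.8Q → Q* = 68.8889, P* = 221.1111.
At the floor P = 224, quantity demanded = (228 − 224)/0.1 = 40.
Sellers' marginal cost at Q' = 40: 166 + 0.8·40 = 198.
ΔQ = 68.8889 − 40 = 28.8889; wedge = 224 − 198 = 26.
The triangle = ½ × 28.8889 × 26 = 375.56.

375.56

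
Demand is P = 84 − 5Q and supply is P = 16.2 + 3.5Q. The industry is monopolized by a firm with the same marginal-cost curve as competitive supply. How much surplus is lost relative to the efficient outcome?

37.09

Competitive equilibrium: 84 − 5Q = 16.2 + 3.5Q → Q* = 7.9765, P* = 44.1176.
Marginal revenue: MR = 84 − 10Q. Set MR = MC: 84 − 10Q = 16.2 + 3.5Q → Q_m = 5.0222.
Price P_m = 84 − 5·5.0222 = 58.889; MC(Q_m) = 16.2 + 3.5·5.0222 = 33.7777.
Competitive Q* = 7.9765, so ΔQ = 2.9543; wedge = 58.889 − 33.7777 = 25.1113.
Deadweight loss = ½ × 2.9543 × 25.1113 = 37.09.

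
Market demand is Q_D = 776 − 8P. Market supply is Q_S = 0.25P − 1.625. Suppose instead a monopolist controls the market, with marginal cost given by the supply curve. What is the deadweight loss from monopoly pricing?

0.86

In inverse form: demand P = 97 − 0.125Q, supply P = 6.5 + 4Q.
Competitive equilibrium: 97 − 0.125Q = 6.5 + 4Q → Q* = 21.9394, P* = 94.2576.
Marginal revenue: MR = 97 − 0.25Q. Set MR = MC: 97 − 0.25Q = 6.5 + 4Q → Q_m = 21.2941.
Price P_m = 97 − 0.125·21.2941 = 94.3382; MC(Q_m) = 6.5 + 4·21.2941 = 91.6764.
Competitive Q* = 21.9394, so ΔQ = 0.6453; wedge = 94.3382 − 91.6764 = 2.6618.
The triangle = ½ × 0.6453 × 2.6618 = 0.86.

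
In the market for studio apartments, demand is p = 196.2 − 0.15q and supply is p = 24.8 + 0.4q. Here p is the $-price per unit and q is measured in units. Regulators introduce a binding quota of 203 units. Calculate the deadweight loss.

Competitive equilibrium: 196.2 − 0.15q = 24.8 + 0.4q → q* = 311.6364, p* = 149.4545.
At q = 203: demand price = 196.2 − 0.15·203 = 165.75; supply price = 24.8 + 0.4·203 = 106.
Δq = 311.6364 − 203 = 108.6364; wedge = 165.75 − 106 = 59.75.
DWL = ½ × 108.6364 × 59.75 = $3245.51.

$3245.51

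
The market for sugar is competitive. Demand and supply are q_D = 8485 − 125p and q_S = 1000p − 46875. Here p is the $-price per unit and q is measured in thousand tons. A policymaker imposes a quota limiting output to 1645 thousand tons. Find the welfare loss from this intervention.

$2135.56 thousand

In inverse form: demand p = 67.88 − 0.008q, supply p = 46.875 + 0.001q.
Competitive equilibrium: 67.88 − 0.008q = 46.875 + 0.001q → q* = 2333.8889, p* = 49.2089.
At q = 1645: demand price = 67.88 − 0.008·1645 = 54.72; supply price = 46.875 + 0.001·1645 = 48.52.
Δq = 2333.8889 − 1645 = 688.8889; wedge = 54.72 − 48.52 = 6.2.
DWL = ½ × 688.8889 × 6.2 = $2135.56 thousand.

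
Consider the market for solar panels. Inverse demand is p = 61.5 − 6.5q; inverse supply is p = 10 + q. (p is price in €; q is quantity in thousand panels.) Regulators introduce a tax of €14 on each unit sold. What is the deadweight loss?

€13.07 thousand

Competitive equilibrium: 61.5 − 6.5q = 10 + q → q* = 6.8667, p* = 16.8667.
With the tax, the buyer price exceeds the seller price by 14: (61.5 − 6.5q) − (10 + q) = 14 → q' = 5.
Δq = 6.8667 − 5 = 1.8667; the wedge equals the tax, 14.
DWL = ½ × 1.8667 × 14 = €13.07 thousand.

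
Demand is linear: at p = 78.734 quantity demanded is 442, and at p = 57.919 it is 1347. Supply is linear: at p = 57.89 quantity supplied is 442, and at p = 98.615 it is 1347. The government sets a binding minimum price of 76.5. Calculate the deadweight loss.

Demand slope = (57.919 − 78.734)/(1347 − 442) = −0.023, so p = 88.9 − 0.023q.
Supply slope = (98.615 − 57.89)/(1347 − 442) = 0.045, so p = 38 + 0.045q.
Competitive equilibrium: 88.9 − 0.023q = 38 + 0.045q → q* = 748.5294, p* = 71.6838.
At the floor p = 76.5, quantity demanded = (88.9 − 76.5)/0.023 = 539.1304.
Sellers' marginal cost at q' = 539.1304: 38 + 0.045·539.1304 = 62.2609.
Δq = 748.5294 − 539.1304 = 209.399; wedge = 76.5 − 62.2609 = 14.2391.
Deadweight loss = ½ × 209.399 × 14.2391 = 1490.83.

1490.83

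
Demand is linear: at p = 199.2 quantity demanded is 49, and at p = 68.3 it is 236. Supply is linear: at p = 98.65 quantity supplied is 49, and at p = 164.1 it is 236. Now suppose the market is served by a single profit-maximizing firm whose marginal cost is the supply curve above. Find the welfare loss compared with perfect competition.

Demand slope = (68.3 − 199.2)/(236 − 49) = −0.7, so p = 233.5 − 0.7q.
Supply slope = (164.1 − 98.65)/(236 − 49) = 0.35, so p = 81.5 + 0.35q.
Competitive equilibrium: 233.5 − 0.7q = 81.5 + 0.35q → q* = 144.7619, p* = 132.16667.
Marginal revenue: MR = 233.5 − 1.4q. Set MR = MC: 233.5 − 1.4q = 81.5 + 0.35q → q_m = 86.85714.
Price p_m = 233.5 − 0.7·86.85714 = 172.7; MC(q_m) = 81.5 + 0.35·86.85714 = 111.9.
Competitive q* = 144.7619, so Δq = 57.90476; wedge = 172.7 − 111.9 = 60.8.
The triangle = ½ × 57.90476 × 60.8 = 1760.30.

1760.30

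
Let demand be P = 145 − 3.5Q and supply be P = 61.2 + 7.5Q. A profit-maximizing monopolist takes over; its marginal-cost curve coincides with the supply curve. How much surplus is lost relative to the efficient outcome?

18.60

Competitive equilibrium: 145 − 3.5Q = 61.2 + 7.5Q → Q* = 7.6182, P* = 118.3364.
Marginal revenue: MR = 145 − 7Q. Set MR = MC: 145 − 7Q = 61.2 + 7.5Q → Q_m = 5.7793.
Price P_m = 145 − 3.5·5.7793 = 124.7725; MC(Q_m) = 61.2 + 7.5·5.7793 = 104.5448.
Competitive Q* = 7.6182, so ΔQ = 1.8389; wedge = 124.7725 − 104.5448 = 20.2277.
Deadweight loss = ½ × 1.8389 × 20.2277 = 18.60.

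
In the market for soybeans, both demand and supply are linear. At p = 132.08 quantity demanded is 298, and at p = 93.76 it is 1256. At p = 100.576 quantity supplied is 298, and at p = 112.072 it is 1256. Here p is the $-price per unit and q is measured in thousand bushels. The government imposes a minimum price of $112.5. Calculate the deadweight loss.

$351.95 thousand

Demand slope = (93.76 − 132.08)/(1256 − 298) = −0.04, so p = 144 − 0.04q.
Supply slope = (112.072 − 100.576)/(1256 − 298) = 0.012, so p = 97 + 0.012q.
Competitive equilibrium: 144 − 0.04q = 97 + 0.012q → q* = 903.8462, p* = 107.8462.
At the floor p = 112.5, quantity demanded = (144 − 112.5)/0.04 = 787.5.
Sellers' marginal cost at q' = 787.5: 97 + 0.012·787.5 = 106.45.
Δq = 903.8462 − 787.5 = 116.3462; wedge = 112.5 − 106.45 = 6.05.
Welfare loss = ½ × 116.3462 × 6.05 = $351.95 thousand.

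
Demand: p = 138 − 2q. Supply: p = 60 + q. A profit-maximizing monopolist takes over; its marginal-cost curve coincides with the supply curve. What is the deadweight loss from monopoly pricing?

162.24

Competitive equilibrium: 138 − 2q = 60 + q → q* = 26, p* = 86.
Marginal revenue: MR = 138 − 4q. Set MR = MC: 138 − 4q = 60 + q → q_m = 15.6.
Price p_m = 138 − 2·15.6 = 106.8; MC(q_m) = 60 + 1·15.6 = 75.6.
Competitive q* = 26, so Δq = 10.4; wedge = 106.8 − 75.6 = 31.2.
The triangle = ½ × 10.4 × 31.2 = 162.24.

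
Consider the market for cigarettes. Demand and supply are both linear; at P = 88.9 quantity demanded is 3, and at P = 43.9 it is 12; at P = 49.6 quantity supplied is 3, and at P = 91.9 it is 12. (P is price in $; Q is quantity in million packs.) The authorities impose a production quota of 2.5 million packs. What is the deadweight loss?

Demand slope = (43.9 − 88.9)/(12 − 3) = −5, so P = 103.9 − 5Q.
Supply slope = (91.9 − 49.6)/(12 − 3) = 4.7, so P = 35.5 + 4.7Q.
Competitive equilibrium: 103.9 − 5Q = 35.5 + 4.7Q → Q* = 7.05155, P* = 68.64227.
At Q = 2.5: demand price = 103.9 − 5·2.5 = 91.4; supply price = 35.5 + 4.7·2.5 = 47.25.
ΔQ = 7.05155 − 2.5 = 4.55155; wedge = 91.4 − 47.25 = 44.15.
DWL = ½ × 4.55155 × 44.15 = $100.48 million.

$100.48 million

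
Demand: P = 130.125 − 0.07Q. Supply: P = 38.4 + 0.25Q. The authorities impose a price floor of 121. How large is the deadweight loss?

3907.92

Competitive equilibrium: 130.125 − 0.07Q = 38.4 + 0.25Q → Q* = 286.6406, P* = 110.0602.
At the floor P = 121, quantity demanded = (130.125 − 121)/0.07 = 130.3571.
Sellers' marginal cost at Q' = 130.3571: 38.4 + 0.25·130.3571 = 70.9893.
ΔQ = 286.6406 − 130.3571 = 156.2835; wedge = 121 − 70.9893 = 50.0107.
The triangle = ½ × 156.2835 × 50.0107 = 3907.92.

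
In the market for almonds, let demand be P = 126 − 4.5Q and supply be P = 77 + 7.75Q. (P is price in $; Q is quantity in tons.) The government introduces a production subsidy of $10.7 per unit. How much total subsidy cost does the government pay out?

$52.15

Competitive equilibrium: 126 − 4.5Q = 77 + 7.75Q → Q* = 4, P* = 108.
The subsidy lowers effective supply by 10.7: P = 66.3 + 7.75Q.
New quantity: 126 − 4.5Q = 66.3 + 7.75Q → Q' = 4.8735.
Total subsidy cost = 10.7 × 4.8735 = $52.15.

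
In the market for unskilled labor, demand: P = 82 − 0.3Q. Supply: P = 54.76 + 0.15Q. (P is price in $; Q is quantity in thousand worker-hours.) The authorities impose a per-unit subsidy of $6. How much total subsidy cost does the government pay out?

$443.20 thousand

Competitive equilibrium: 82 − 0.3Q = 54.76 + 0.15Q → Q* = 60.5333, P* = 63.84.
The subsidy lowers effective supply by 6: P = 48.76 + 0.15Q.
New quantity: 82 − 0.3Q = 48.76 + 0.15Q → Q' = 73.8667.
Total subsidy cost = 6 × 73.8667 = $443.20 thousand.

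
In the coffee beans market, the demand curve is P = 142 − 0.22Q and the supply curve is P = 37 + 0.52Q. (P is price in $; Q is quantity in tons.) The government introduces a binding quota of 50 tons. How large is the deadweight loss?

$3124.32

Competitive equilibrium: 142 − 0.22Q = 37 + 0.52Q → Q* = 141.8919, P* = 110.7838.
At Q = 50: demand price = 142 − 0.22·50 = 131; supply price = 37 + 0.52·50 = 63.
ΔQ = 141.8919 − 50 = 91.8919; wedge = 131 − 63 = 68.
Deadweight loss = ½ × 91.8919 × 68 = $3124.32.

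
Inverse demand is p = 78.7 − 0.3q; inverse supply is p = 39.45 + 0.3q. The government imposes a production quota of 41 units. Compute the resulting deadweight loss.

Competitive equilibrium: 78.7 − 0.3q = 39.45 + 0.3q → q* = 65.4167, p* = 59.075.
At q = 41: demand price = 78.7 − 0.3·41 = 66.4; supply price = 39.45 + 0.3·41 = 51.75.
Δq = 65.4167 − 41 = 24.4167; wedge = 66.4 − 51.75 = 14.65.
DWL = ½ × 24.4167 × 14.65 = 178.85.

178.85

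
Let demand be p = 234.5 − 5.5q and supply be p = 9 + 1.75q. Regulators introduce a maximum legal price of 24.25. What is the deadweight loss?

Competitive equilibrium: 234.5 − 5.5q = 9 + 1.75q → q* = 31.1034, p* = 63.431.
At the ceiling p = 24.25, quantity supplied = (24.25 − 9)/1.75 = 8.7143.
Willingness to pay at q' = 8.7143: 234.5 − 5.5·8.7143 = 186.5714.
Δq = 31.1034 − 8.7143 = 22.3891; wedge = 186.5714 − 24.25 = 162.3214.
DWL = ½ × 22.3891 × 162.3214 = 1817.12.

1817.12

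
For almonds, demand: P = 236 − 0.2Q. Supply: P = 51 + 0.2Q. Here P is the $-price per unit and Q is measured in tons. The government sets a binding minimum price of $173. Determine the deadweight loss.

Competitive equilibrium: 236 − 0.2Q = 51 + 0.2Q → Q* = 462.5, P* = 143.5.
At the floor P = 173, quantity demanded = (236 − 173)/0.2 = 315.
Sellers' marginal cost at Q' = 315: 51 + 0.2·315 = 114.
ΔQ = 462.5 − 315 = 147.5; wedge = 173 − 114 = 59.
DWL = ½ × 147.5 × 59 = $4351.25.

$4351.25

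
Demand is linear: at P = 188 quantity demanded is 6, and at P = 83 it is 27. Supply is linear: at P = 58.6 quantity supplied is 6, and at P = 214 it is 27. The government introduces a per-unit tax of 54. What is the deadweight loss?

117.58

Demand slope = (83 − 188)/(27 − 6) = −5, so P = 218 − 5Q.
Supply slope = (214 − 58.6)/(27 − 6) = 7.4, so P = 14.2 + 7.4Q.
Competitive equilibrium: 218 − 5Q = 14.2 + 7.4Q → Q* = 16.4355, P* = 135.8226.
With the tax, the buyer price exceeds the seller price by 54: (218 − 5Q) − (14.2 + 7.4Q) = 54 → Q' = 12.0806.
ΔQ = 16.4355 − 12.0806 = 4.3549; the wedge equals the tax, 54.
Deadweight loss = ½ × 4.3549 × 54 = 117.58.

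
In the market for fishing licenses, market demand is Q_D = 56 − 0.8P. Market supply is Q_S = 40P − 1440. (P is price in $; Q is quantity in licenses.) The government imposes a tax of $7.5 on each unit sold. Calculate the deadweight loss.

$22.06

In inverse form: demand P = 70 − 1.25Q, supply P = 36 + 0.025Q.
Competitive equilibrium: 70 − 1.25Q = 36 + 0.025Q → Q* = 26.6667, P* = 36.6667.
With the tax, the buyer price exceeds the seller price by 7.5: (70 − 1.25Q) − (36 + 0.025Q) = 7.5 → Q' = 20.7843.
ΔQ = 26.6667 − 20.7843 = 5.8824; the wedge equals the tax, 7.5.
DWL = ½ × 5.8824 × 7.5 = $22.06.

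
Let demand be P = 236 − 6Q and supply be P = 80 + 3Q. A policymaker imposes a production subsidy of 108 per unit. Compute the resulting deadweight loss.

648

Competitive equilibrium: 236 − 6Q = 80 + 3Q → Q* = 17.3333, P* = 132.
The subsidy lowers effective supply by 108: P = 3Q − 28.
New quantity: 236 − 6Q = 3Q − 28 → Q' = 29.3333.
Overproduction ΔQ = 29.3333 − 17.3333 = 12; wedge = subsidy = 108.
Welfare loss = ½ × 12 × 108 = 648.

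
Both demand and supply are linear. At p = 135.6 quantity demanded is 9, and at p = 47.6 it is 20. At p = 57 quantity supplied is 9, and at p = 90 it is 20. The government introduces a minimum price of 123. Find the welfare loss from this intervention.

Demand slope = (47.6 − 135.6)/(20 − 9) = −8, so p = 207.6 − 8q.
Supply slope = (90 − 57)/(20 − 9) = 3, so p = 30 + 3q.
Competitive equilibrium: 207.6 − 8q = 30 + 3q → q* = 16.14545, p* = 78.43636.
At the floor p = 123, quantity demanded = (207.6 − 123)/8 = 10.575.
Sellers' marginal cost at q' = 10.575: 30 + 3·10.575 = 61.725.
Δq = 16.14545 − 10.575 = 5.57045; wedge = 123 − 61.725 = 61.275.
Welfare loss = ½ × 5.57045 × 61.275 = 170.66.

170.66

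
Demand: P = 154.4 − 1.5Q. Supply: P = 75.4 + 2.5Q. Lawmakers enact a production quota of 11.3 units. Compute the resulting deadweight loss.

Competitive equilibrium: 154.4 − 1.5Q = 75.4 + 2.5Q → Q* = 19.75, P* = 124.775.
At Q = 11.3: demand price = 154.4 − 1.5·11.3 = 137.45; supply price = 75.4 + 2.5·11.3 = 103.65.
ΔQ = 19.75 − 11.3 = 8.45; wedge = 137.45 − 103.65 = 33.8.
DWL = ½ × 8.45 × 33.8 = 142.805.

142.805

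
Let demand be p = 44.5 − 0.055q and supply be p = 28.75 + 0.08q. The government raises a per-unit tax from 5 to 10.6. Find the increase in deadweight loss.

323.56

Competitive equilibrium: 44.5 − 0.055q = 28.75 + 0.08q → q* = 116.6667, p* = 38.0833.
For a per-unit tax t: Δq = t/0.135, so DWL = ½·t·(t/0.135) = t²/0.27.
At t = 5: DWL = 92.593. At t = 10.6: DWL = 416.148.
Increase = 416.148 − 92.593 = 323.56.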